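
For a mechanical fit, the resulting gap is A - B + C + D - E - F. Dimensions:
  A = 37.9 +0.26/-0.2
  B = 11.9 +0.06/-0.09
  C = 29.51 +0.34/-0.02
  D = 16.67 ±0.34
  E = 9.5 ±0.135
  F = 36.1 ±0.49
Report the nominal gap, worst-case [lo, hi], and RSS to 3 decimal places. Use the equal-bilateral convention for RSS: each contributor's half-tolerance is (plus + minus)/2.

nominal=26.580 wc=[25.335,28.235] rss=0.682

Stack each dimension's contribution:
  +A: nom +37.900 → Σnom=37.900; wc +0.260/-0.200 → slack +0.260/-0.200; half-tol=0.230, Σhalf²=0.052900
  -B: nom -11.900 → Σnom=26.000; wc +0.090/-0.060 → slack +0.350/-0.260; half-tol=0.075, Σhalf²=0.058525
  +C: nom +29.510 → Σnom=55.510; wc +0.340/-0.020 → slack +0.690/-0.280; half-tol=0.180, Σhalf²=0.090925
  +D: nom +16.670 → Σnom=72.180; wc +0.340/-0.340 → slack +1.030/-0.620; half-tol=0.340, Σhalf²=0.206525
  -E: nom -9.500 → Σnom=62.680; wc +0.135/-0.135 → slack +1.165/-0.755; half-tol=0.135, Σhalf²=0.224750
  -F: nom -36.100 → Σnom=26.580; wc +0.490/-0.490 → slack +1.655/-1.245; half-tol=0.490, Σhalf²=0.464850
Nominal = 26.580. Worst-case = [26.580 - 1.245, 26.580 + 1.655] = [25.335, 28.235]. RSS = √0.464850 = 0.682.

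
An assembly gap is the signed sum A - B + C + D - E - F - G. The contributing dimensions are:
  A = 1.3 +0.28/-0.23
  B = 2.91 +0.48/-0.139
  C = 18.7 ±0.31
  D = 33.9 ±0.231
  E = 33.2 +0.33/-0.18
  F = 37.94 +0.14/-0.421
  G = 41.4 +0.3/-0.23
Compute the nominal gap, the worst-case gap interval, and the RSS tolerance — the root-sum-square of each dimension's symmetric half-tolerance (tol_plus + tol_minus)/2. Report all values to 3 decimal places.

nominal=-61.550 wc=[-63.571,-59.759] rss=0.724

Stack each dimension's contribution:
  +A: nom +1.300 → Σnom=1.300; wc +0.280/-0.230 → slack +0.280/-0.230; half-tol=0.255, Σhalf²=0.065025
  -B: nom -2.910 → Σnom=-1.610; wc +0.139/-0.480 → slack +0.419/-0.710; half-tol=0.309, Σhalf²=0.160815
  +C: nom +18.700 → Σnom=17.090; wc +0.310/-0.310 → slack +0.729/-1.020; half-tol=0.310, Σhalf²=0.256915
  +D: nom +33.900 → Σnom=50.990; wc +0.231/-0.231 → slack +0.960/-1.251; half-tol=0.231, Σhalf²=0.310276
  -E: nom -33.200 → Σnom=17.790; wc +0.180/-0.330 → slack +1.140/-1.581; half-tol=0.255, Σhalf²=0.375301
  -F: nom -37.940 → Σnom=-20.150; wc +0.421/-0.140 → slack +1.561/-1.721; half-tol=0.280, Σhalf²=0.453981
  -G: nom -41.400 → Σnom=-61.550; wc +0.230/-0.300 → slack +1.791/-2.021; half-tol=0.265, Σhalf²=0.524206
Nominal = -61.550. Worst-case = [-61.550 - 2.021, -61.550 + 1.791] = [-63.571, -59.759]. RSS = √0.524206 = 0.724.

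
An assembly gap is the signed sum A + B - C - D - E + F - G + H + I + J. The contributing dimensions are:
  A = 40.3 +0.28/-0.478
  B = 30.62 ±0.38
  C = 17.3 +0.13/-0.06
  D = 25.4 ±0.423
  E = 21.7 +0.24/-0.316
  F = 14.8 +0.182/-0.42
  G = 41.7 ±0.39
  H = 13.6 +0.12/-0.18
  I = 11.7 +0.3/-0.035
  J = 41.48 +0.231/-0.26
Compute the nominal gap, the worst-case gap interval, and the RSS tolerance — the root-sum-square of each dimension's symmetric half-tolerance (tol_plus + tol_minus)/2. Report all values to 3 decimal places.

Stack each dimension's contribution:
  +A: nom +40.300 → Σnom=40.300; wc +0.280/-0.478 → slack +0.280/-0.478; half-tol=0.379, Σhalf²=0.143641
  +B: nom +30.620 → Σnom=70.920; wc +0.380/-0.380 → slack +0.660/-0.858; half-tol=0.380, Σhalf²=0.288041
  -C: nom -17.300 → Σnom=53.620; wc +0.060/-0.130 → slack +0.720/-0.988; half-tol=0.095, Σhalf²=0.297066
  -D: nom -25.400 → Σnom=28.220; wc +0.423/-0.423 → slack +1.143/-1.411; half-tol=0.423, Σhalf²=0.475995
  -E: nom -21.700 → Σnom=6.520; wc +0.316/-0.240 → slack +1.459/-1.651; half-tol=0.278, Σhalf²=0.553279
  +F: nom +14.800 → Σnom=21.320; wc +0.182/-0.420 → slack +1.641/-2.071; half-tol=0.301, Σhalf²=0.643880
  -G: nom -41.700 → Σnom=-20.380; wc +0.390/-0.390 → slack +2.031/-2.461; half-tol=0.390, Σhalf²=0.795980
  +H: nom +13.600 → Σnom=-6.780; wc +0.120/-0.180 → slack +2.151/-2.641; half-tol=0.150, Σhalf²=0.818480
  +I: nom +11.700 → Σnom=4.920; wc +0.300/-0.035 → slack +2.451/-2.676; half-tol=0.167, Σhalf²=0.846536
  +J: nom +41.480 → Σnom=46.400; wc +0.231/-0.260 → slack +2.682/-2.936; half-tol=0.245, Σhalf²=0.906806
Nominal = 46.400. Worst-case = [46.400 - 2.936, 46.400 + 2.682] = [43.464, 49.082]. RSS = √0.906806 = 0.952.

nominal=46.400 wc=[43.464,49.082] rss=0.952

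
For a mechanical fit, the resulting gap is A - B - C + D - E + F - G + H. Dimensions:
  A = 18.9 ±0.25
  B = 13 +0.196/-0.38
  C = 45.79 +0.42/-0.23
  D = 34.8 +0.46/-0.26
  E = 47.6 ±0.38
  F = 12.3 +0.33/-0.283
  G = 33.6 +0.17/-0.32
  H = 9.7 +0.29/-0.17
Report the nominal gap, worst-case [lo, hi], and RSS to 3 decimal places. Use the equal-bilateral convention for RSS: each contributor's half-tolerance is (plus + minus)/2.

nominal=-64.290 wc=[-66.419,-61.650] rss=0.856

Stack each dimension's contribution:
  +A: nom +18.900 → Σnom=18.900; wc +0.250/-0.250 → slack +0.250/-0.250; half-tol=0.250, Σhalf²=0.062500
  -B: nom -13.000 → Σnom=5.900; wc +0.380/-0.196 → slack +0.630/-0.446; half-tol=0.288, Σhalf²=0.145444
  -C: nom -45.790 → Σnom=-39.890; wc +0.230/-0.420 → slack +0.860/-0.866; half-tol=0.325, Σhalf²=0.251069
  +D: nom +34.800 → Σnom=-5.090; wc +0.460/-0.260 → slack +1.320/-1.126; half-tol=0.360, Σhalf²=0.380669
  -E: nom -47.600 → Σnom=-52.690; wc +0.380/-0.380 → slack +1.700/-1.506; half-tol=0.380, Σhalf²=0.525069
  +F: nom +12.300 → Σnom=-40.390; wc +0.330/-0.283 → slack +2.030/-1.789; half-tol=0.306, Σhalf²=0.619011
  -G: nom -33.600 → Σnom=-73.990; wc +0.320/-0.170 → slack +2.350/-1.959; half-tol=0.245, Σhalf²=0.679036
  +H: nom +9.700 → Σnom=-64.290; wc +0.290/-0.170 → slack +2.640/-2.129; half-tol=0.230, Σhalf²=0.731936
Nominal = -64.290. Worst-case = [-64.290 - 2.129, -64.290 + 2.640] = [-66.419, -61.650]. RSS = √0.731936 = 0.856.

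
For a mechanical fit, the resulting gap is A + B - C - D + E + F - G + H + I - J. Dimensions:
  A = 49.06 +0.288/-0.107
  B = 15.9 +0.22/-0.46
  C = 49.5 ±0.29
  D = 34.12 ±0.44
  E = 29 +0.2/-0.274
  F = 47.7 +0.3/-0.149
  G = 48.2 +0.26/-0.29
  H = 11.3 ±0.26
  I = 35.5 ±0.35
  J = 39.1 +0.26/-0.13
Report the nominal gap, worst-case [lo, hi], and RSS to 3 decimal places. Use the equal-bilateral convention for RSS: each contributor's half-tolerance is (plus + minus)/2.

nominal=17.540 wc=[14.690,20.308] rss=0.918

Stack each dimension's contribution:
  +A: nom +49.060 → Σnom=49.060; wc +0.288/-0.107 → slack +0.288/-0.107; half-tol=0.197, Σhalf²=0.039006
  +B: nom +15.900 → Σnom=64.960; wc +0.220/-0.460 → slack +0.508/-0.567; half-tol=0.340, Σhalf²=0.154606
  -C: nom -49.500 → Σnom=15.460; wc +0.290/-0.290 → slack +0.798/-0.857; half-tol=0.290, Σhalf²=0.238706
  -D: nom -34.120 → Σnom=-18.660; wc +0.440/-0.440 → slack +1.238/-1.297; half-tol=0.440, Σhalf²=0.432306
  +E: nom +29.000 → Σnom=10.340; wc +0.200/-0.274 → slack +1.438/-1.571; half-tol=0.237, Σhalf²=0.488475
  +F: nom +47.700 → Σnom=58.040; wc +0.300/-0.149 → slack +1.738/-1.720; half-tol=0.224, Σhalf²=0.538876
  -G: nom -48.200 → Σnom=9.840; wc +0.290/-0.260 → slack +2.028/-1.980; half-tol=0.275, Σhalf²=0.614501
  +H: nom +11.300 → Σnom=21.140; wc +0.260/-0.260 → slack +2.288/-2.240; half-tol=0.260, Σhalf²=0.682101
  +I: nom +35.500 → Σnom=56.640; wc +0.350/-0.350 → slack +2.638/-2.590; half-tol=0.350, Σhalf²=0.804601
  -J: nom -39.100 → Σnom=17.540; wc +0.130/-0.260 → slack +2.768/-2.850; half-tol=0.195, Σhalf²=0.842626
Nominal = 17.540. Worst-case = [17.540 - 2.850, 17.540 + 2.768] = [14.690, 20.308]. RSS = √0.842626 = 0.918.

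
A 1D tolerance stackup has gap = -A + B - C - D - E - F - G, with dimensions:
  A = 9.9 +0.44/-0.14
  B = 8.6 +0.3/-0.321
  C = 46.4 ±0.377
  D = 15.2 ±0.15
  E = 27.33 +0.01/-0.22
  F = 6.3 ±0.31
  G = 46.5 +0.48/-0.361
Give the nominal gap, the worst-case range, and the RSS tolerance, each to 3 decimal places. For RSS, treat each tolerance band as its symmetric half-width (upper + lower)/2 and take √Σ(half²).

nominal=-143.030 wc=[-145.118,-141.172] rss=0.795

Stack each dimension's contribution:
  -A: nom -9.900 → Σnom=-9.900; wc +0.140/-0.440 → slack +0.140/-0.440; half-tol=0.290, Σhalf²=0.084100
  +B: nom +8.600 → Σnom=-1.300; wc +0.300/-0.321 → slack +0.440/-0.761; half-tol=0.310, Σhalf²=0.180510
  -C: nom -46.400 → Σnom=-47.700; wc +0.377/-0.377 → slack +0.817/-1.138; half-tol=0.377, Σhalf²=0.322639
  -D: nom -15.200 → Σnom=-62.900; wc +0.150/-0.150 → slack +0.967/-1.288; half-tol=0.150, Σhalf²=0.345139
  -E: nom -27.330 → Σnom=-90.230; wc +0.220/-0.010 → slack +1.187/-1.298; half-tol=0.115, Σhalf²=0.358364
  -F: nom -6.300 → Σnom=-96.530; wc +0.310/-0.310 → slack +1.497/-1.608; half-tol=0.310, Σhalf²=0.454464
  -G: nom -46.500 → Σnom=-143.030; wc +0.361/-0.480 → slack +1.858/-2.088; half-tol=0.420, Σhalf²=0.631285
Nominal = -143.030. Worst-case = [-143.030 - 2.088, -143.030 + 1.858] = [-145.118, -141.172]. RSS = √0.631285 = 0.795.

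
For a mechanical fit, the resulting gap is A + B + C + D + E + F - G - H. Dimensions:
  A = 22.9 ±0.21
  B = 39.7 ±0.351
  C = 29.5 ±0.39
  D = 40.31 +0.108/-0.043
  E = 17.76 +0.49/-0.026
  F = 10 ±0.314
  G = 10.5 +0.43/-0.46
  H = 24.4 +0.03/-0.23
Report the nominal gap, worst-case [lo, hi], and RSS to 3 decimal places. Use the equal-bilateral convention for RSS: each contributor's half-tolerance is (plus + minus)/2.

Stack each dimension's contribution:
  +A: nom +22.900 → Σnom=22.900; wc +0.210/-0.210 → slack +0.210/-0.210; half-tol=0.210, Σhalf²=0.044100
  +B: nom +39.700 → Σnom=62.600; wc +0.351/-0.351 → slack +0.561/-0.561; half-tol=0.351, Σhalf²=0.167301
  +C: nom +29.500 → Σnom=92.100; wc +0.390/-0.390 → slack +0.951/-0.951; half-tol=0.390, Σhalf²=0.319401
  +D: nom +40.310 → Σnom=132.410; wc +0.108/-0.043 → slack +1.059/-0.994; half-tol=0.075, Σhalf²=0.325101
  +E: nom +17.760 → Σnom=150.170; wc +0.490/-0.026 → slack +1.549/-1.020; half-tol=0.258, Σhalf²=0.391665
  +F: nom +10.000 → Σnom=160.170; wc +0.314/-0.314 → slack +1.863/-1.334; half-tol=0.314, Σhalf²=0.490261
  -G: nom -10.500 → Σnom=149.670; wc +0.460/-0.430 → slack +2.323/-1.764; half-tol=0.445, Σhalf²=0.688286
  -H: nom -24.400 → Σnom=125.270; wc +0.230/-0.030 → slack +2.553/-1.794; half-tol=0.130, Σhalf²=0.705186
Nominal = 125.270. Worst-case = [125.270 - 1.794, 125.270 + 2.553] = [123.476, 127.823]. RSS = √0.705186 = 0.840.

nominal=125.270 wc=[123.476,127.823] rss=0.840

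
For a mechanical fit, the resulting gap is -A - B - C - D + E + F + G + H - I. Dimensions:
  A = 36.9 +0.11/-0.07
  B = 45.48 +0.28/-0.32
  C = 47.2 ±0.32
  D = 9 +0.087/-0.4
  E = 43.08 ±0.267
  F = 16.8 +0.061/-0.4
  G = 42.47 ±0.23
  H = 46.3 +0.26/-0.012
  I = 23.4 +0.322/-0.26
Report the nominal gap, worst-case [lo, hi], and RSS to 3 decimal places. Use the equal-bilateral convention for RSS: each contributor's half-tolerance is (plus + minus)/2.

Stack each dimension's contribution:
  -A: nom -36.900 → Σnom=-36.900; wc +0.070/-0.110 → slack +0.070/-0.110; half-tol=0.090, Σhalf²=0.008100
  -B: nom -45.480 → Σnom=-82.380; wc +0.320/-0.280 → slack +0.390/-0.390; half-tol=0.300, Σhalf²=0.098100
  -C: nom -47.200 → Σnom=-129.580; wc +0.320/-0.320 → slack +0.710/-0.710; half-tol=0.320, Σhalf²=0.200500
  -D: nom -9.000 → Σnom=-138.580; wc +0.400/-0.087 → slack +1.110/-0.797; half-tol=0.243, Σhalf²=0.259792
  +E: nom +43.080 → Σnom=-95.500; wc +0.267/-0.267 → slack +1.377/-1.064; half-tol=0.267, Σhalf²=0.331081
  +F: nom +16.800 → Σnom=-78.700; wc +0.061/-0.400 → slack +1.438/-1.464; half-tol=0.231, Σhalf²=0.384211
  +G: nom +42.470 → Σnom=-36.230; wc +0.230/-0.230 → slack +1.668/-1.694; half-tol=0.230, Σhalf²=0.437111
  +H: nom +46.300 → Σnom=10.070; wc +0.260/-0.012 → slack +1.928/-1.706; half-tol=0.136, Σhalf²=0.455607
  -I: nom -23.400 → Σnom=-13.330; wc +0.260/-0.322 → slack +2.188/-2.028; half-tol=0.291, Σhalf²=0.540289
Nominal = -13.330. Worst-case = [-13.330 - 2.028, -13.330 + 2.188] = [-15.358, -11.142]. RSS = √0.540289 = 0.735.

nominal=-13.330 wc=[-15.358,-11.142] rss=0.735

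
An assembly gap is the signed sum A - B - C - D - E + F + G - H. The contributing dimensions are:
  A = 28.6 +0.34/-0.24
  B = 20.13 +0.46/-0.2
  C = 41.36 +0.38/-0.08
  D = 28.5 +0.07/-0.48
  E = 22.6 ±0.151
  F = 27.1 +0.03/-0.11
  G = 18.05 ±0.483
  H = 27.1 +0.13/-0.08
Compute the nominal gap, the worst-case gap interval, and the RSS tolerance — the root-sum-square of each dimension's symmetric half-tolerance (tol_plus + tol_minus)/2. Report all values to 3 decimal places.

nominal=-65.940 wc=[-67.964,-64.096] rss=0.770

Stack each dimension's contribution:
  +A: nom +28.600 → Σnom=28.600; wc +0.340/-0.240 → slack +0.340/-0.240; half-tol=0.290, Σhalf²=0.084100
  -B: nom -20.130 → Σnom=8.470; wc +0.200/-0.460 → slack +0.540/-0.700; half-tol=0.330, Σhalf²=0.193000
  -C: nom -41.360 → Σnom=-32.890; wc +0.080/-0.380 → slack +0.620/-1.080; half-tol=0.230, Σhalf²=0.245900
  -D: nom -28.500 → Σnom=-61.390; wc +0.480/-0.070 → slack +1.100/-1.150; half-tol=0.275, Σhalf²=0.321525
  -E: nom -22.600 → Σnom=-83.990; wc +0.151/-0.151 → slack +1.251/-1.301; half-tol=0.151, Σhalf²=0.344326
  +F: nom +27.100 → Σnom=-56.890; wc +0.030/-0.110 → slack +1.281/-1.411; half-tol=0.070, Σhalf²=0.349226
  +G: nom +18.050 → Σnom=-38.840; wc +0.483/-0.483 → slack +1.764/-1.894; half-tol=0.483, Σhalf²=0.582515
  -H: nom -27.100 → Σnom=-65.940; wc +0.080/-0.130 → slack +1.844/-2.024; half-tol=0.105, Σhalf²=0.593540
Nominal = -65.940. Worst-case = [-65.940 - 2.024, -65.940 + 1.844] = [-67.964, -64.096]. RSS = √0.593540 = 0.770.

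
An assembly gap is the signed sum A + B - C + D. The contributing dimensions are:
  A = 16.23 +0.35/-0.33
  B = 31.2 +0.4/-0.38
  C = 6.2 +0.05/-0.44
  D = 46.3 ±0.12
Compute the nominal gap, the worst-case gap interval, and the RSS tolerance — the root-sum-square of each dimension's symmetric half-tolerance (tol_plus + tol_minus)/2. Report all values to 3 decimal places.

Stack each dimension's contribution:
  +A: nom +16.230 → Σnom=16.230; wc +0.350/-0.330 → slack +0.350/-0.330; half-tol=0.340, Σhalf²=0.115600
  +B: nom +31.200 → Σnom=47.430; wc +0.400/-0.380 → slack +0.750/-0.710; half-tol=0.390, Σhalf²=0.267700
  -C: nom -6.200 → Σnom=41.230; wc +0.440/-0.050 → slack +1.190/-0.760; half-tol=0.245, Σhalf²=0.327725
  +D: nom +46.300 → Σnom=87.530; wc +0.120/-0.120 → slack +1.310/-0.880; half-tol=0.120, Σhalf²=0.342125
Nominal = 87.530. Worst-case = [87.530 - 0.880, 87.530 + 1.310] = [86.650, 88.840]. RSS = √0.342125 = 0.585.

nominal=87.530 wc=[86.650,88.840] rss=0.585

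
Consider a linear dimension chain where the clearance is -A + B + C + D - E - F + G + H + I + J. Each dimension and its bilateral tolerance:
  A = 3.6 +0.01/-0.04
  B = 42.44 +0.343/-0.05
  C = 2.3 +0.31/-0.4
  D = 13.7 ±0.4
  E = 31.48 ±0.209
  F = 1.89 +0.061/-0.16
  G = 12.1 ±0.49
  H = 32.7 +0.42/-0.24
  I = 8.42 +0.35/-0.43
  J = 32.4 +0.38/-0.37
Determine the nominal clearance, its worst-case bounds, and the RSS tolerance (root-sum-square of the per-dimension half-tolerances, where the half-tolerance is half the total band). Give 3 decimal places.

Stack each dimension's contribution:
  -A: nom -3.600 → Σnom=-3.600; wc +0.040/-0.010 → slack +0.040/-0.010; half-tol=0.025, Σhalf²=0.000625
  +B: nom +42.440 → Σnom=38.840; wc +0.343/-0.050 → slack +0.383/-0.060; half-tol=0.197, Σhalf²=0.039237
  +C: nom +2.300 → Σnom=41.140; wc +0.310/-0.400 → slack +0.693/-0.460; half-tol=0.355, Σhalf²=0.165262
  +D: nom +13.700 → Σnom=54.840; wc +0.400/-0.400 → slack +1.093/-0.860; half-tol=0.400, Σhalf²=0.325262
  -E: nom -31.480 → Σnom=23.360; wc +0.209/-0.209 → slack +1.302/-1.069; half-tol=0.209, Σhalf²=0.368943
  -F: nom -1.890 → Σnom=21.470; wc +0.160/-0.061 → slack +1.462/-1.130; half-tol=0.111, Σhalf²=0.381154
  +G: nom +12.100 → Σnom=33.570; wc +0.490/-0.490 → slack +1.952/-1.620; half-tol=0.490, Σhalf²=0.621254
  +H: nom +32.700 → Σnom=66.270; wc +0.420/-0.240 → slack +2.372/-1.860; half-tol=0.330, Σhalf²=0.730154
  +I: nom +8.420 → Σnom=74.690; wc +0.350/-0.430 → slack +2.722/-2.290; half-tol=0.390, Σhalf²=0.882254
  +J: nom +32.400 → Σnom=107.090; wc +0.380/-0.370 → slack +3.102/-2.660; half-tol=0.375, Σhalf²=1.022879
Nominal = 107.090. Worst-case = [107.090 - 2.660, 107.090 + 3.102] = [104.430, 110.192]. RSS = √1.022879 = 1.011.

nominal=107.090 wc=[104.430,110.192] rss=1.011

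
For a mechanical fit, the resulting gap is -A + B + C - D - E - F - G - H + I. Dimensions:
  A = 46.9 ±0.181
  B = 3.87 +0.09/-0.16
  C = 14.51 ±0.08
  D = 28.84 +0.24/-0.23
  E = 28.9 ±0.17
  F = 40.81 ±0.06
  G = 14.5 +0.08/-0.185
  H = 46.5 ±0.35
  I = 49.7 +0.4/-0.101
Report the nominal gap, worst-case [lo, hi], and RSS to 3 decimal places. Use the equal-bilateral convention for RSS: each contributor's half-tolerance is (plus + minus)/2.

Stack each dimension's contribution:
  -A: nom -46.900 → Σnom=-46.900; wc +0.181/-0.181 → slack +0.181/-0.181; half-tol=0.181, Σhalf²=0.032761
  +B: nom +3.870 → Σnom=-43.030; wc +0.090/-0.160 → slack +0.271/-0.341; half-tol=0.125, Σhalf²=0.048386
  +C: nom +14.510 → Σnom=-28.520; wc +0.080/-0.080 → slack +0.351/-0.421; half-tol=0.080, Σhalf²=0.054786
  -D: nom -28.840 → Σnom=-57.360; wc +0.230/-0.240 → slack +0.581/-0.661; half-tol=0.235, Σhalf²=0.110011
  -E: nom -28.900 → Σnom=-86.260; wc +0.170/-0.170 → slack +0.751/-0.831; half-tol=0.170, Σhalf²=0.138911
  -F: nom -40.810 → Σnom=-127.070; wc +0.060/-0.060 → slack +0.811/-0.891; half-tol=0.060, Σhalf²=0.142511
  -G: nom -14.500 → Σnom=-141.570; wc +0.185/-0.080 → slack +0.996/-0.971; half-tol=0.133, Σhalf²=0.160067
  -H: nom -46.500 → Σnom=-188.070; wc +0.350/-0.350 → slack +1.346/-1.321; half-tol=0.350, Σhalf²=0.282567
  +I: nom +49.700 → Σnom=-138.370; wc +0.400/-0.101 → slack +1.746/-1.422; half-tol=0.251, Σhalf²=0.345317
Nominal = -138.370. Worst-case = [-138.370 - 1.422, -138.370 + 1.746] = [-139.792, -136.624]. RSS = √0.345317 = 0.588.

nominal=-138.370 wc=[-139.792,-136.624] rss=0.588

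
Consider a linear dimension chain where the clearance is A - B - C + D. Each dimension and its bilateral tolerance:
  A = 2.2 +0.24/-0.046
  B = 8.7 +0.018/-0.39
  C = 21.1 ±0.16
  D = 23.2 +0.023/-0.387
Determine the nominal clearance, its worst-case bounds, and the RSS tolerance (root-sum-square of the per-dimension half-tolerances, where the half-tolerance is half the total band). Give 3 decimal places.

nominal=-4.400 wc=[-5.011,-3.587] rss=0.360

Stack each dimension's contribution:
  +A: nom +2.200 → Σnom=2.200; wc +0.240/-0.046 → slack +0.240/-0.046; half-tol=0.143, Σhalf²=0.020449
  -B: nom -8.700 → Σnom=-6.500; wc +0.390/-0.018 → slack +0.630/-0.064; half-tol=0.204, Σhalf²=0.062065
  -C: nom -21.100 → Σnom=-27.600; wc +0.160/-0.160 → slack +0.790/-0.224; half-tol=0.160, Σhalf²=0.087665
  +D: nom +23.200 → Σnom=-4.400; wc +0.023/-0.387 → slack +0.813/-0.611; half-tol=0.205, Σhalf²=0.129690
Nominal = -4.400. Worst-case = [-4.400 - 0.611, -4.400 + 0.813] = [-5.011, -3.587]. RSS = √0.129690 = 0.360.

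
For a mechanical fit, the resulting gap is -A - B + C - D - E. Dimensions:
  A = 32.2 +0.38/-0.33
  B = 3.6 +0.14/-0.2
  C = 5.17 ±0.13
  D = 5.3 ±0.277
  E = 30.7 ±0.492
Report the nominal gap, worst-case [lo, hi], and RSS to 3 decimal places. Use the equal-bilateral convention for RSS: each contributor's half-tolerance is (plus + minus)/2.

nominal=-66.630 wc=[-68.049,-65.201] rss=0.700

Stack each dimension's contribution:
  -A: nom -32.200 → Σnom=-32.200; wc +0.330/-0.380 → slack +0.330/-0.380; half-tol=0.355, Σhalf²=0.126025
  -B: nom -3.600 → Σnom=-35.800; wc +0.200/-0.140 → slack +0.530/-0.520; half-tol=0.170, Σhalf²=0.154925
  +C: nom +5.170 → Σnom=-30.630; wc +0.130/-0.130 → slack +0.660/-0.650; half-tol=0.130, Σhalf²=0.171825
  -D: nom -5.300 → Σnom=-35.930; wc +0.277/-0.277 → slack +0.937/-0.927; half-tol=0.277, Σhalf²=0.248554
  -E: nom -30.700 → Σnom=-66.630; wc +0.492/-0.492 → slack +1.429/-1.419; half-tol=0.492, Σhalf²=0.490618
Nominal = -66.630. Worst-case = [-66.630 - 1.419, -66.630 + 1.429] = [-68.049, -65.201]. RSS = √0.490618 = 0.700.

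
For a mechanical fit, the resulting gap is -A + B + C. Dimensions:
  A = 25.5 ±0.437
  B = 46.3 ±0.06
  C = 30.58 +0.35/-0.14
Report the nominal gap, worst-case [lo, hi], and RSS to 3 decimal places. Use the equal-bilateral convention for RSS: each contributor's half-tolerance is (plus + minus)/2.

Stack each dimension's contribution:
  -A: nom -25.500 → Σnom=-25.500; wc +0.437/-0.437 → slack +0.437/-0.437; half-tol=0.437, Σhalf²=0.190969
  +B: nom +46.300 → Σnom=20.800; wc +0.060/-0.060 → slack +0.497/-0.497; half-tol=0.060, Σhalf²=0.194569
  +C: nom +30.580 → Σnom=51.380; wc +0.350/-0.140 → slack +0.847/-0.637; half-tol=0.245, Σhalf²=0.254594
Nominal = 51.380. Worst-case = [51.380 - 0.637, 51.380 + 0.847] = [50.743, 52.227]. RSS = √0.254594 = 0.505.

nominal=51.380 wc=[50.743,52.227] rss=0.505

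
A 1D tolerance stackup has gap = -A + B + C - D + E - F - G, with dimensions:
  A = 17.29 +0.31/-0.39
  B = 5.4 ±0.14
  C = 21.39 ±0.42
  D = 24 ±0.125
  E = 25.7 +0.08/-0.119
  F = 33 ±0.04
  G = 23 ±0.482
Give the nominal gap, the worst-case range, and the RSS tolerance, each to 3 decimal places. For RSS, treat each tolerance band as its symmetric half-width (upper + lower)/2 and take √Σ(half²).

nominal=-44.800 wc=[-46.436,-43.123] rss=0.760

Stack each dimension's contribution:
  -A: nom -17.290 → Σnom=-17.290; wc +0.390/-0.310 → slack +0.390/-0.310; half-tol=0.350, Σhalf²=0.122500
  +B: nom +5.400 → Σnom=-11.890; wc +0.140/-0.140 → slack +0.530/-0.450; half-tol=0.140, Σhalf²=0.142100
  +C: nom +21.390 → Σnom=9.500; wc +0.420/-0.420 → slack +0.950/-0.870; half-tol=0.420, Σhalf²=0.318500
  -D: nom -24.000 → Σnom=-14.500; wc +0.125/-0.125 → slack +1.075/-0.995; half-tol=0.125, Σhalf²=0.334125
  +E: nom +25.700 → Σnom=11.200; wc +0.080/-0.119 → slack +1.155/-1.114; half-tol=0.100, Σhalf²=0.344025
  -F: nom -33.000 → Σnom=-21.800; wc +0.040/-0.040 → slack +1.195/-1.154; half-tol=0.040, Σhalf²=0.345625
  -G: nom -23.000 → Σnom=-44.800; wc +0.482/-0.482 → slack +1.677/-1.636; half-tol=0.482, Σhalf²=0.577949
Nominal = -44.800. Worst-case = [-44.800 - 1.636, -44.800 + 1.677] = [-46.436, -43.123]. RSS = √0.577949 = 0.760.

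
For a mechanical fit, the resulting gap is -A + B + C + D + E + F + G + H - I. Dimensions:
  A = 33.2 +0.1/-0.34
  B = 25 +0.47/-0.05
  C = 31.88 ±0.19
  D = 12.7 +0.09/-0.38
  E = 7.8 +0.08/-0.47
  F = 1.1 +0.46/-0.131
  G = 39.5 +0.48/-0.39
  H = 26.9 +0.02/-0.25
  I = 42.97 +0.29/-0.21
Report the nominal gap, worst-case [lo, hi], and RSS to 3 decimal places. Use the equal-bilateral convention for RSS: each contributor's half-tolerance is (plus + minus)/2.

Stack each dimension's contribution:
  -A: nom -33.200 → Σnom=-33.200; wc +0.340/-0.100 → slack +0.340/-0.100; half-tol=0.220, Σhalf²=0.048400
  +B: nom +25.000 → Σnom=-8.200; wc +0.470/-0.050 → slack +0.810/-0.150; half-tol=0.260, Σhalf²=0.116000
  +C: nom +31.880 → Σnom=23.680; wc +0.190/-0.190 → slack +1.000/-0.340; half-tol=0.190, Σhalf²=0.152100
  +D: nom +12.700 → Σnom=36.380; wc +0.090/-0.380 → slack +1.090/-0.720; half-tol=0.235, Σhalf²=0.207325
  +E: nom +7.800 → Σnom=44.180; wc +0.080/-0.470 → slack +1.170/-1.190; half-tol=0.275, Σhalf²=0.282950
  +F: nom +1.100 → Σnom=45.280; wc +0.460/-0.131 → slack +1.630/-1.321; half-tol=0.295, Σhalf²=0.370270
  +G: nom +39.500 → Σnom=84.780; wc +0.480/-0.390 → slack +2.110/-1.711; half-tol=0.435, Σhalf²=0.559495
  +H: nom +26.900 → Σnom=111.680; wc +0.020/-0.250 → slack +2.130/-1.961; half-tol=0.135, Σhalf²=0.577720
  -I: nom -42.970 → Σnom=68.710; wc +0.210/-0.290 → slack +2.340/-2.251; half-tol=0.250, Σhalf²=0.640220
Nominal = 68.710. Worst-case = [68.710 - 2.251, 68.710 + 2.340] = [66.459, 71.050]. RSS = √0.640220 = 0.800.

nominal=68.710 wc=[66.459,71.050] rss=0.800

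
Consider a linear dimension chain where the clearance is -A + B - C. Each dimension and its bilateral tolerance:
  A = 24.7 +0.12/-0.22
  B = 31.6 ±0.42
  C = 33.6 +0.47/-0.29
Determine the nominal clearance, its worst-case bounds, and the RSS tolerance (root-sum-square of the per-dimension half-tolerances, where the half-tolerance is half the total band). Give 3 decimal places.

nominal=-26.700 wc=[-27.710,-25.770] rss=0.591

Stack each dimension's contribution:
  -A: nom -24.700 → Σnom=-24.700; wc +0.220/-0.120 → slack +0.220/-0.120; half-tol=0.170, Σhalf²=0.028900
  +B: nom +31.600 → Σnom=6.900; wc +0.420/-0.420 → slack +0.640/-0.540; half-tol=0.420, Σhalf²=0.205300
  -C: nom -33.600 → Σnom=-26.700; wc +0.290/-0.470 → slack +0.930/-1.010; half-tol=0.380, Σhalf²=0.349700
Nominal = -26.700. Worst-case = [-26.700 - 1.010, -26.700 + 0.930] = [-27.710, -25.770]. RSS = √0.349700 = 0.591.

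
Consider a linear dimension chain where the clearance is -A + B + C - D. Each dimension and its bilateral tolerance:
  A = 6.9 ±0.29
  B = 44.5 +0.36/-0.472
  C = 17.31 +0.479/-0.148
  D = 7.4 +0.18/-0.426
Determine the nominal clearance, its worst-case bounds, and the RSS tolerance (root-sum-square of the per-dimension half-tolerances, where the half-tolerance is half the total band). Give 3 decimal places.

Stack each dimension's contribution:
  -A: nom -6.900 → Σnom=-6.900; wc +0.290/-0.290 → slack +0.290/-0.290; half-tol=0.290, Σhalf²=0.084100
  +B: nom +44.500 → Σnom=37.600; wc +0.360/-0.472 → slack +0.650/-0.762; half-tol=0.416, Σhalf²=0.257156
  +C: nom +17.310 → Σnom=54.910; wc +0.479/-0.148 → slack +1.129/-0.910; half-tol=0.314, Σhalf²=0.355438
  -D: nom -7.400 → Σnom=47.510; wc +0.426/-0.180 → slack +1.555/-1.090; half-tol=0.303, Σhalf²=0.447247
Nominal = 47.510. Worst-case = [47.510 - 1.090, 47.510 + 1.555] = [46.420, 49.065]. RSS = √0.447247 = 0.669.

nominal=47.510 wc=[46.420,49.065] rss=0.669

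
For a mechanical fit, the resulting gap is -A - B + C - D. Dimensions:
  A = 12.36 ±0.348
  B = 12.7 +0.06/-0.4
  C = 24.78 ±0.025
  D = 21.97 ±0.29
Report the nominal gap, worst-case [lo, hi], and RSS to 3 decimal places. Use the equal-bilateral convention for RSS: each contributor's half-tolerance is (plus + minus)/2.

nominal=-22.250 wc=[-22.973,-21.187] rss=0.509

Stack each dimension's contribution:
  -A: nom -12.360 → Σnom=-12.360; wc +0.348/-0.348 → slack +0.348/-0.348; half-tol=0.348, Σhalf²=0.121104
  -B: nom -12.700 → Σnom=-25.060; wc +0.400/-0.060 → slack +0.748/-0.408; half-tol=0.230, Σhalf²=0.174004
  +C: nom +24.780 → Σnom=-0.280; wc +0.025/-0.025 → slack +0.773/-0.433; half-tol=0.025, Σhalf²=0.174629
  -D: nom -21.970 → Σnom=-22.250; wc +0.290/-0.290 → slack +1.063/-0.723; half-tol=0.290, Σhalf²=0.258729
Nominal = -22.250. Worst-case = [-22.250 - 0.723, -22.250 + 1.063] = [-22.973, -21.187]. RSS = √0.258729 = 0.509.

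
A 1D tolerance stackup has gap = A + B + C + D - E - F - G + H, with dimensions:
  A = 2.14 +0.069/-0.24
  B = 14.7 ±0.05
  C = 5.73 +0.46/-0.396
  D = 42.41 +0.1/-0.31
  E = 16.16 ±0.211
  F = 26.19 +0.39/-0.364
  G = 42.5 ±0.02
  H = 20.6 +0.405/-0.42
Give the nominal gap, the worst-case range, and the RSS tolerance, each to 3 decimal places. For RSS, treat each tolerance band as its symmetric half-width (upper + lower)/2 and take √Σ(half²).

Stack each dimension's contribution:
  +A: nom +2.140 → Σnom=2.140; wc +0.069/-0.240 → slack +0.069/-0.240; half-tol=0.154, Σhalf²=0.023870
  +B: nom +14.700 → Σnom=16.840; wc +0.050/-0.050 → slack +0.119/-0.290; half-tol=0.050, Σhalf²=0.026370
  +C: nom +5.730 → Σnom=22.570; wc +0.460/-0.396 → slack +0.579/-0.686; half-tol=0.428, Σhalf²=0.209554
  +D: nom +42.410 → Σnom=64.980; wc +0.100/-0.310 → slack +0.679/-0.996; half-tol=0.205, Σhalf²=0.251579
  -E: nom -16.160 → Σnom=48.820; wc +0.211/-0.211 → slack +0.890/-1.207; half-tol=0.211, Σhalf²=0.296100
  -F: nom -26.190 → Σnom=22.630; wc +0.364/-0.390 → slack +1.254/-1.597; half-tol=0.377, Σhalf²=0.438229
  -G: nom -42.500 → Σnom=-19.870; wc +0.020/-0.020 → slack +1.274/-1.617; half-tol=0.020, Σhalf²=0.438629
  +H: nom +20.600 → Σnom=0.730; wc +0.405/-0.420 → slack +1.679/-2.037; half-tol=0.412, Σhalf²=0.608785
Nominal = 0.730. Worst-case = [0.730 - 2.037, 0.730 + 1.679] = [-1.307, 2.409]. RSS = √0.608785 = 0.780.

nominal=0.730 wc=[-1.307,2.409] rss=0.780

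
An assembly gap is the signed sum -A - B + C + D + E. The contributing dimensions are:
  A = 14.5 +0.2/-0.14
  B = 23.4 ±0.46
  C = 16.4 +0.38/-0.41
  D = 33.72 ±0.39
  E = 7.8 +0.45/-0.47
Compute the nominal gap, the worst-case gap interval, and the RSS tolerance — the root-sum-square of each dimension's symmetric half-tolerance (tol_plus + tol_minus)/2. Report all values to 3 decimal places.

Stack each dimension's contribution:
  -A: nom -14.500 → Σnom=-14.500; wc +0.140/-0.200 → slack +0.140/-0.200; half-tol=0.170, Σhalf²=0.028900
  -B: nom -23.400 → Σnom=-37.900; wc +0.460/-0.460 → slack +0.600/-0.660; half-tol=0.460, Σhalf²=0.240500
  +C: nom +16.400 → Σnom=-21.500; wc +0.380/-0.410 → slack +0.980/-1.070; half-tol=0.395, Σhalf²=0.396525
  +D: nom +33.720 → Σnom=12.220; wc +0.390/-0.390 → slack +1.370/-1.460; half-tol=0.390, Σhalf²=0.548625
  +E: nom +7.800 → Σnom=20.020; wc +0.450/-0.470 → slack +1.820/-1.930; half-tol=0.460, Σhalf²=0.760225
Nominal = 20.020. Worst-case = [20.020 - 1.930, 20.020 + 1.820] = [18.090, 21.840]. RSS = √0.760225 = 0.872.

nominal=20.020 wc=[18.090,21.840] rss=0.872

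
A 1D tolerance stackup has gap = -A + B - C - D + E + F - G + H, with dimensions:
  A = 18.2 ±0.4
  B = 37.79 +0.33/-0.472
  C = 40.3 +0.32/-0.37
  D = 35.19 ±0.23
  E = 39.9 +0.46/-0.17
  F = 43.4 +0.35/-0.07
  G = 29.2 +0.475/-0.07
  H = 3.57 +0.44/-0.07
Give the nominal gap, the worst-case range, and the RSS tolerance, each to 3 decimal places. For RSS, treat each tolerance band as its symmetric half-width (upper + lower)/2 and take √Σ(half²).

Stack each dimension's contribution:
  -A: nom -18.200 → Σnom=-18.200; wc +0.400/-0.400 → slack +0.400/-0.400; half-tol=0.400, Σhalf²=0.160000
  +B: nom +37.790 → Σnom=19.590; wc +0.330/-0.472 → slack +0.730/-0.872; half-tol=0.401, Σhalf²=0.320801
  -C: nom -40.300 → Σnom=-20.710; wc +0.370/-0.320 → slack +1.100/-1.192; half-tol=0.345, Σhalf²=0.439826
  -D: nom -35.190 → Σnom=-55.900; wc +0.230/-0.230 → slack +1.330/-1.422; half-tol=0.230, Σhalf²=0.492726
  +E: nom +39.900 → Σnom=-16.000; wc +0.460/-0.170 → slack +1.790/-1.592; half-tol=0.315, Σhalf²=0.591951
  +F: nom +43.400 → Σnom=27.400; wc +0.350/-0.070 → slack +2.140/-1.662; half-tol=0.210, Σhalf²=0.636051
  -G: nom -29.200 → Σnom=-1.800; wc +0.070/-0.475 → slack +2.210/-2.137; half-tol=0.272, Σhalf²=0.710307
  +H: nom +3.570 → Σnom=1.770; wc +0.440/-0.070 → slack +2.650/-2.207; half-tol=0.255, Σhalf²=0.775332
Nominal = 1.770. Worst-case = [1.770 - 2.207, 1.770 + 2.650] = [-0.437, 4.420]. RSS = √0.775332 = 0.881.

nominal=1.770 wc=[-0.437,4.420] rss=0.881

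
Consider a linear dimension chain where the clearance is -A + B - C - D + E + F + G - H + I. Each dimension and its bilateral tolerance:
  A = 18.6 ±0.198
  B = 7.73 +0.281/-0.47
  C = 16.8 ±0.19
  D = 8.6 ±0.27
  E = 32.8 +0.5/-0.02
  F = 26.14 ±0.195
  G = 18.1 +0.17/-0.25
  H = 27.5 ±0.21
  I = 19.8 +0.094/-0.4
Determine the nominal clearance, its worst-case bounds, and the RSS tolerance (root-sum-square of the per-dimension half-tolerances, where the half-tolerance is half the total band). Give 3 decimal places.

Stack each dimension's contribution:
  -A: nom -18.600 → Σnom=-18.600; wc +0.198/-0.198 → slack +0.198/-0.198; half-tol=0.198, Σhalf²=0.039204
  +B: nom +7.730 → Σnom=-10.870; wc +0.281/-0.470 → slack +0.479/-0.668; half-tol=0.376, Σhalf²=0.180204
  -C: nom -16.800 → Σnom=-27.670; wc +0.190/-0.190 → slack +0.669/-0.858; half-tol=0.190, Σhalf²=0.216304
  -D: nom -8.600 → Σnom=-36.270; wc +0.270/-0.270 → slack +0.939/-1.128; half-tol=0.270, Σhalf²=0.289204
  +E: nom +32.800 → Σnom=-3.470; wc +0.500/-0.020 → slack +1.439/-1.148; half-tol=0.260, Σhalf²=0.356804
  +F: nom +26.140 → Σnom=22.670; wc +0.195/-0.195 → slack +1.634/-1.343; half-tol=0.195, Σhalf²=0.394829
  +G: nom +18.100 → Σnom=40.770; wc +0.170/-0.250 → slack +1.804/-1.593; half-tol=0.210, Σhalf²=0.438929
  -H: nom -27.500 → Σnom=13.270; wc +0.210/-0.210 → slack +2.014/-1.803; half-tol=0.210, Σhalf²=0.483029
  +I: nom +19.800 → Σnom=33.070; wc +0.094/-0.400 → slack +2.108/-2.203; half-tol=0.247, Σhalf²=0.544038
Nominal = 33.070. Worst-case = [33.070 - 2.203, 33.070 + 2.108] = [30.867, 35.178]. RSS = √0.544038 = 0.738.

nominal=33.070 wc=[30.867,35.178] rss=0.738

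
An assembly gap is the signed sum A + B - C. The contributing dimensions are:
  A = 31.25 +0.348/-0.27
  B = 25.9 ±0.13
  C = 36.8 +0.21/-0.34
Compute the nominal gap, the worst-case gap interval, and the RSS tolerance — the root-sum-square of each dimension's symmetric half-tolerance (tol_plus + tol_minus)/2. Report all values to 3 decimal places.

Stack each dimension's contribution:
  +A: nom +31.250 → Σnom=31.250; wc +0.348/-0.270 → slack +0.348/-0.270; half-tol=0.309, Σhalf²=0.095481
  +B: nom +25.900 → Σnom=57.150; wc +0.130/-0.130 → slack +0.478/-0.400; half-tol=0.130, Σhalf²=0.112381
  -C: nom -36.800 → Σnom=20.350; wc +0.340/-0.210 → slack +0.818/-0.610; half-tol=0.275, Σhalf²=0.188006
Nominal = 20.350. Worst-case = [20.350 - 0.610, 20.350 + 0.818] = [19.740, 21.168]. RSS = √0.188006 = 0.434.

nominal=20.350 wc=[19.740,21.168] rss=0.434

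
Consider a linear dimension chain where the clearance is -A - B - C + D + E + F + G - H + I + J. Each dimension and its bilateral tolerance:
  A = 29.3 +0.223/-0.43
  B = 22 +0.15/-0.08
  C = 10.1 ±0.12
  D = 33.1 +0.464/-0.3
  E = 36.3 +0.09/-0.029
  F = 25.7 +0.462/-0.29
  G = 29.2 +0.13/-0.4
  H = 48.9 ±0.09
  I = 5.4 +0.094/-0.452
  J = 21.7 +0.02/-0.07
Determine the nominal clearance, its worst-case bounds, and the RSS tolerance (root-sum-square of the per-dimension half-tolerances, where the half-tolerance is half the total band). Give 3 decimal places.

Stack each dimension's contribution:
  -A: nom -29.300 → Σnom=-29.300; wc +0.430/-0.223 → slack +0.430/-0.223; half-tol=0.327, Σhalf²=0.106602
  -B: nom -22.000 → Σnom=-51.300; wc +0.080/-0.150 → slack +0.510/-0.373; half-tol=0.115, Σhalf²=0.119827
  -C: nom -10.100 → Σnom=-61.400; wc +0.120/-0.120 → slack +0.630/-0.493; half-tol=0.120, Σhalf²=0.134227
  +D: nom +33.100 → Σnom=-28.300; wc +0.464/-0.300 → slack +1.094/-0.793; half-tol=0.382, Σhalf²=0.280151
  +E: nom +36.300 → Σnom=8.000; wc +0.090/-0.029 → slack +1.184/-0.822; half-tol=0.059, Σhalf²=0.283692
  +F: nom +25.700 → Σnom=33.700; wc +0.462/-0.290 → slack +1.646/-1.112; half-tol=0.376, Σhalf²=0.425068
  +G: nom +29.200 → Σnom=62.900; wc +0.130/-0.400 → slack +1.776/-1.512; half-tol=0.265, Σhalf²=0.495293
  -H: nom -48.900 → Σnom=14.000; wc +0.090/-0.090 → slack +1.866/-1.602; half-tol=0.090, Σhalf²=0.503393
  +I: nom +5.400 → Σnom=19.400; wc +0.094/-0.452 → slack +1.960/-2.054; half-tol=0.273, Σhalf²=0.577921
  +J: nom +21.700 → Σnom=41.100; wc +0.020/-0.070 → slack +1.980/-2.124; half-tol=0.045, Σhalf²=0.579947
Nominal = 41.100. Worst-case = [41.100 - 2.124, 41.100 + 1.980] = [38.976, 43.080]. RSS = √0.579947 = 0.762.

nominal=41.100 wc=[38.976,43.080] rss=0.762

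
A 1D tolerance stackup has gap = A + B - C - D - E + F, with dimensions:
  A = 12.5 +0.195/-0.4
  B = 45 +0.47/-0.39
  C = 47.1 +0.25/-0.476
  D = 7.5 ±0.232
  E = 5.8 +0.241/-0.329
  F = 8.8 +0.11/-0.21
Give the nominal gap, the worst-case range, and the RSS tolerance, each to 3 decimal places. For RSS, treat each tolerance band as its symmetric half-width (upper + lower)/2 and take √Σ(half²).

Stack each dimension's contribution:
  +A: nom +12.500 → Σnom=12.500; wc +0.195/-0.400 → slack +0.195/-0.400; half-tol=0.297, Σhalf²=0.088506
  +B: nom +45.000 → Σnom=57.500; wc +0.470/-0.390 → slack +0.665/-0.790; half-tol=0.430, Σhalf²=0.273406
  -C: nom -47.100 → Σnom=10.400; wc +0.476/-0.250 → slack +1.141/-1.040; half-tol=0.363, Σhalf²=0.405175
  -D: nom -7.500 → Σnom=2.900; wc +0.232/-0.232 → slack +1.373/-1.272; half-tol=0.232, Σhalf²=0.458999
  -E: nom -5.800 → Σnom=-2.900; wc +0.329/-0.241 → slack +1.702/-1.513; half-tol=0.285, Σhalf²=0.540224
  +F: nom +8.800 → Σnom=5.900; wc +0.110/-0.210 → slack +1.812/-1.723; half-tol=0.160, Σhalf²=0.565824
Nominal = 5.900. Worst-case = [5.900 - 1.723, 5.900 + 1.812] = [4.177, 7.712]. RSS = √0.565824 = 0.752.

nominal=5.900 wc=[4.177,7.712] rss=0.752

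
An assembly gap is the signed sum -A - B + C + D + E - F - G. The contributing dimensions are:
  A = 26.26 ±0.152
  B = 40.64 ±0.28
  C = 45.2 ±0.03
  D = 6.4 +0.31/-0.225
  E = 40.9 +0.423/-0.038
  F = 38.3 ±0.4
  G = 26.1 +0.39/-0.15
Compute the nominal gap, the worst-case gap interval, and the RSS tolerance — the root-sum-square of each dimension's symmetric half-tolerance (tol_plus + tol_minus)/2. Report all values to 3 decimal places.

Stack each dimension's contribution:
  -A: nom -26.260 → Σnom=-26.260; wc +0.152/-0.152 → slack +0.152/-0.152; half-tol=0.152, Σhalf²=0.023104
  -B: nom -40.640 → Σnom=-66.900; wc +0.280/-0.280 → slack +0.432/-0.432; half-tol=0.280, Σhalf²=0.101504
  +C: nom +45.200 → Σnom=-21.700; wc +0.030/-0.030 → slack +0.462/-0.462; half-tol=0.030, Σhalf²=0.102404
  +D: nom +6.400 → Σnom=-15.300; wc +0.310/-0.225 → slack +0.772/-0.687; half-tol=0.268, Σhalf²=0.173960
  +E: nom +40.900 → Σnom=25.600; wc +0.423/-0.038 → slack +1.195/-0.725; half-tol=0.230, Σhalf²=0.227091
  -F: nom -38.300 → Σnom=-12.700; wc +0.400/-0.400 → slack +1.595/-1.125; half-tol=0.400, Σhalf²=0.387091
  -G: nom -26.100 → Σnom=-38.800; wc +0.150/-0.390 → slack +1.745/-1.515; half-tol=0.270, Σhalf²=0.459991
Nominal = -38.800. Worst-case = [-38.800 - 1.515, -38.800 + 1.745] = [-40.315, -37.055]. RSS = √0.459991 = 0.678.

nominal=-38.800 wc=[-40.315,-37.055] rss=0.678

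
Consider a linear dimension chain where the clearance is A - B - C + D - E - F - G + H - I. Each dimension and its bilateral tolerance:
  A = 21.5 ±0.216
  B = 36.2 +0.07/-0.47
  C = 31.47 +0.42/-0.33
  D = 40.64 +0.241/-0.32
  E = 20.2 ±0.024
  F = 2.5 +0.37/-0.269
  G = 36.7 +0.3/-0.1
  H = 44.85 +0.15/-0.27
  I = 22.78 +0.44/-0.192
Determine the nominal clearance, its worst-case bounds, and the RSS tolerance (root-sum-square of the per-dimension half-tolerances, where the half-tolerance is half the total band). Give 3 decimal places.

Stack each dimension's contribution:
  +A: nom +21.500 → Σnom=21.500; wc +0.216/-0.216 → slack +0.216/-0.216; half-tol=0.216, Σhalf²=0.046656
  -B: nom -36.200 → Σnom=-14.700; wc +0.470/-0.070 → slack +0.686/-0.286; half-tol=0.270, Σhalf²=0.119556
  -C: nom -31.470 → Σnom=-46.170; wc +0.330/-0.420 → slack +1.016/-0.706; half-tol=0.375, Σhalf²=0.260181
  +D: nom +40.640 → Σnom=-5.530; wc +0.241/-0.320 → slack +1.257/-1.026; half-tol=0.280, Σhalf²=0.338861
  -E: nom -20.200 → Σnom=-25.730; wc +0.024/-0.024 → slack +1.281/-1.050; half-tol=0.024, Σhalf²=0.339437
  -F: nom -2.500 → Σnom=-28.230; wc +0.269/-0.370 → slack +1.550/-1.420; half-tol=0.320, Σhalf²=0.441518
  -G: nom -36.700 → Σnom=-64.930; wc +0.100/-0.300 → slack +1.650/-1.720; half-tol=0.200, Σhalf²=0.481518
  +H: nom +44.850 → Σnom=-20.080; wc +0.150/-0.270 → slack +1.800/-1.990; half-tol=0.210, Σhalf²=0.525618
  -I: nom -22.780 → Σnom=-42.860; wc +0.192/-0.440 → slack +1.992/-2.430; half-tol=0.316, Σhalf²=0.625474
Nominal = -42.860. Worst-case = [-42.860 - 2.430, -42.860 + 1.992] = [-45.290, -40.868]. RSS = √0.625474 = 0.791.

nominal=-42.860 wc=[-45.290,-40.868] rss=0.791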